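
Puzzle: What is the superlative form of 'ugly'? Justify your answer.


Apply superlative formation (consonant + y: change y to i, add -est): 'ugly' -> 'ugliest'.

ugliest


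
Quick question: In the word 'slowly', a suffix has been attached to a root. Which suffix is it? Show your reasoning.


The word 'slowly' = 'slow' (root) + '-ly' (suffix). The suffix is '-ly'.

ly


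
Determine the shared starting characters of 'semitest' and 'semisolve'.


Compare from the start: 4 characters match: 'semi'. Mismatch at position 5: 't' vs 's'.

semi


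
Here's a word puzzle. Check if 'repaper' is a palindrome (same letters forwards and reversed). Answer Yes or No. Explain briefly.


Forward: 'repaper'
Reversed: 'repaper'
They are identical.

Yes


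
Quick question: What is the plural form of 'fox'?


Apply rule: Add -es (sibilant/fricative ending). 'fox' becomes 'foxes'.

foxes


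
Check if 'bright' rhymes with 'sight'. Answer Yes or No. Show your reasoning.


Rime (stressed vowel + following sounds) of 'bright': -ight = /aɪt/
Rime of 'sight': -ight = /aɪt/
/aɪt/ and /aɪt/ are the same ending sound, so the words rhyme.

Yes


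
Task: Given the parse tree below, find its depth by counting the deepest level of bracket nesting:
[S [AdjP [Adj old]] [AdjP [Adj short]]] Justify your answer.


Count bracket nesting levels:
'[' at pos 0: depth = 1
'[' at pos 3: depth = 2
'[' at pos 9: depth = 3
'[' at pos 20: depth = 2
'[' at pos 26: depth = 3
Maximum depth reached: 3

3


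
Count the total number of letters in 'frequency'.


Spell out 'frequency' and number each letter: f(1), r(2), e(3), q(4), u(5), e(6), n(7), c(8), y(9). Total: 9 letters.

9


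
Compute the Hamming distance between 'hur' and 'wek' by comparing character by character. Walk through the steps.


Alignment:
Position 1: 'h' vs 'w' = DIFFER
Position 2: 'u' vs 'e' = DIFFER
Position 3: 'r' vs 'k' = DIFFER
Total differences: 3

3


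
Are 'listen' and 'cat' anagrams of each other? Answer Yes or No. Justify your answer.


Sorted letters of 'listen': 'eilnst'
Sorted letters of 'cat': 'act'
They do not match.

No


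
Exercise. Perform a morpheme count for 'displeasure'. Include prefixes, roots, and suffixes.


Decomposition: dis- (prefix) + please (root) + -ure (suffix) = 3 morpheme(s)

3 morphemes


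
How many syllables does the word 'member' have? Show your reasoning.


Break 'member' into syllables: mem-ber -> mem | ber = 2 syllables

2 syllables


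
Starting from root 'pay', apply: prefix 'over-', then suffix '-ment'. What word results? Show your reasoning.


Step 1: Add prefix 'over-' to 'pay' = 'overpay'
Step 2: Add suffix '-ment' to 'overpay' = 'overpayment'

overpayment


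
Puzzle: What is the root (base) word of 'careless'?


Remove suffix '-less' from 'careless' to get root 'care'.

care


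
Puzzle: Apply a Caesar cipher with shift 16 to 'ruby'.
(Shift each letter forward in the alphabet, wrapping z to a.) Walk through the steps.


Shift each letter by 16: r -> h, u -> k, b -> r, y -> o. Result: 'hkro'.

hkro


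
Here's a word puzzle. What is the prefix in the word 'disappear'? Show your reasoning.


The word 'disappear' = 'dis' (prefix) + 'appear' (root). The prefix is 'dis'.

dis


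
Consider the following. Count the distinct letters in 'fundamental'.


Unique letters in 'fundamental': {a, d, e, f, l, m, n, t, u} = 9 distinct letters.

9


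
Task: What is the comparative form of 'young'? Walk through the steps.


Apply comparative formation (add -er): 'young' -> 'younger'.

younger


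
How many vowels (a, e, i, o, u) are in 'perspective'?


Vowels in 'perspective': e, e, i, e = 4 vowels.

4


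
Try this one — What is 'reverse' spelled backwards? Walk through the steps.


Reverse 'reverse' character by character: 'esrever'.

esrever


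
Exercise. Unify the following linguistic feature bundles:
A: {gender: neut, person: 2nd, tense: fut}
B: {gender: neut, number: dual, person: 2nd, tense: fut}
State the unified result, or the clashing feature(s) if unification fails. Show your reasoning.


Compare features:
gender: A=neut vs B=neut -> unified: neut
number: A=_ vs B=dual -> unified: dual
person: A=2nd vs B=2nd -> unified: 2nd
tense: A=fut vs B=fut -> unified: fut
No clashes found.

Unified: {gender: neut, number: dual, person: 2nd, tense: fut}


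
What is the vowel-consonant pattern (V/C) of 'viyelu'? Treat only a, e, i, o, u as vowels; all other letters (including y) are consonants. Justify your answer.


Letter mapping: v = C, i = V, y = C, e = V, l = C, u = V.

CVCVCV


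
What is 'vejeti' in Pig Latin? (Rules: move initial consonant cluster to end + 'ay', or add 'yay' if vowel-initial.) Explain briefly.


'vejeti': move consonant cluster 'v' to end and add 'ay': 'ejetivay'.

ejetivay


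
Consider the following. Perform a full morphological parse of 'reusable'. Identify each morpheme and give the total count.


Step 1: Identify prefix: 're' (meaning: again)
Step 2: Identify root: 'use'
Step 3: Identify suffix(es): 'able'
Decomposition: re- (prefix: again) + use (root) + -able (suffix: capable of)
Total morphemes: 3

3 morphemes (re- (prefix: again) + use (root) + -able (suffix: capable of))


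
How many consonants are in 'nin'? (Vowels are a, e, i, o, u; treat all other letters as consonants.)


Consonants in 'nin': n, n = 2 consonants.

2


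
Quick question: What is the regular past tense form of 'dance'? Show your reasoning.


Apply rule: Add -d (word ends in -e). 'dance' becomes 'danced'.

danced


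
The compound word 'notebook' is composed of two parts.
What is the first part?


Split 'notebook' into 'note' + 'book'. The first part is 'note'.

note


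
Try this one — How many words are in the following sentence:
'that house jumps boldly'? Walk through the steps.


Split into words: that | house | jumps | boldly = 4 words.

4


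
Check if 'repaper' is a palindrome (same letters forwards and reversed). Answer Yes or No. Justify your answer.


Forward: 'repaper'
Reversed: 'repaper'
They are identical.

Yes


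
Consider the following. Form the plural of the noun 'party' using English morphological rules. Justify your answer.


Apply rule: Change -y to -ies (consonant + y). 'party' becomes 'parties'.

parties


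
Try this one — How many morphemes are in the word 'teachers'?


Decomposition: teach (root) + -er (suffix) + -s (plural) = 3 morpheme(s)

3 morphemes


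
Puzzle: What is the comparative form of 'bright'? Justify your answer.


Apply comparative formation (add -er): 'bright' -> 'brighter'.

brighter


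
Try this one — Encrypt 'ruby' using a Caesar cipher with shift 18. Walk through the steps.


Shift each letter by 18: r -> j, u -> m, b -> t, y -> q. Result: 'jmtq'.

jmtq


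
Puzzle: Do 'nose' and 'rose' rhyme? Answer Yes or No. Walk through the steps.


Rime (stressed vowel + following sounds) of 'nose': -ose = /oʊz/
Rime of 'rose': -ose = /oʊz/
/oʊz/ and /oʊz/ are the same ending sound, so the words rhyme.

Yes


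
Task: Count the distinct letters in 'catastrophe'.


Unique letters in 'catastrophe': {a, c, e, h, o, p, r, s, t} = 9 distinct letters.

9


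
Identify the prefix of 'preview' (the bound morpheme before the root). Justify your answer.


The word 'preview' = 'pre' (prefix) + 'view' (root). The prefix is 'pre'.

pre


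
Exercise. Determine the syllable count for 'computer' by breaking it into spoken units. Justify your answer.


Break 'computer' into syllables: com-pu-ter -> com | pu | ter = 3 syllables

3 syllables


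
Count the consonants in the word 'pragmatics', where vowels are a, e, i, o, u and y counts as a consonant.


Consonants in 'pragmatics': p, r, g, m, t, c, s = 7 consonants.

7


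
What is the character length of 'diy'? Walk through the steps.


Spell out 'diy' and number each letter: d(1), i(2), y(3). Total: 3 letters.

3


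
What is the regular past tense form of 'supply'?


Apply rule: Change -y to -ied. 'supply' becomes 'supplied'.

supplied


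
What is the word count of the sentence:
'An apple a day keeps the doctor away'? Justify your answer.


Split into words: An | apple | a | day | keeps | the | doctor | away = 8 words.

8


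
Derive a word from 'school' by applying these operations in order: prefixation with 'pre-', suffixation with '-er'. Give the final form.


Step 1: Add prefix 'pre-' to 'school' = 'preschool'
Step 2: Add suffix '-er' to 'preschool' = 'preschooler'

preschooler


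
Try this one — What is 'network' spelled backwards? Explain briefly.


Reverse 'network' character by character: 'krowten'.

krowten


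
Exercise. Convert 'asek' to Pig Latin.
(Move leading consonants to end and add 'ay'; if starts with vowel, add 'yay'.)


'asek' starts with a vowel, so add 'yay': 'asekyay'.

asekyay


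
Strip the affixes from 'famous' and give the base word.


Remove suffix '-ous' from 'famous' to get root 'fame'.

fame


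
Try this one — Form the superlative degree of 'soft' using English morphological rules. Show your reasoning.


Apply superlative formation (add -est): 'soft' -> 'softest'.

softest


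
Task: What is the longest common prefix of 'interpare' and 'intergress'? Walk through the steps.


Compare from the start: 5 characters match: 'inter'. Mismatch at position 6: 'p' vs 'g'.

inter


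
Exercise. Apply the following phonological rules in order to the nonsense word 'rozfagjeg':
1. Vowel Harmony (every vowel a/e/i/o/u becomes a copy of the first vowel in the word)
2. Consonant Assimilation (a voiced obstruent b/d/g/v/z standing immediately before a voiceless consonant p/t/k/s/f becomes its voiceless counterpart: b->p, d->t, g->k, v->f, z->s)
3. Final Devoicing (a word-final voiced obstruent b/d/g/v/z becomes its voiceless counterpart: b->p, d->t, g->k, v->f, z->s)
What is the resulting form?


Starting form: 'rozfagjeg'
Rule 1: Vowel Harmony: all vowels become 'o' (matching first vowel). 'rozfagjeg' -> 'rozfogjog'
Rule 2: Consonant Assimilation: voiced obstruent before voiceless consonant becomes voiceless ('zf' -> 'sf'). 'rozfogjog' -> 'rosfogjog'
Rule 3: Final Devoicing: word-final voiced obstruent 'g' becomes voiceless 'k'. 'rosfogjog' -> 'rosfogjok'
Final form: 'rosfogjok'

rosfogjok


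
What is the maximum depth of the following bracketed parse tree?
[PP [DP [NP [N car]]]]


Count bracket nesting levels:
'[' at pos 0: depth = 1
'[' at pos 4: depth = 2
'[' at pos 8: depth = 3
'[' at pos 12: depth = 4
Maximum depth reached: 4

4


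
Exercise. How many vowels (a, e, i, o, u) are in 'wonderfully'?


Vowels in 'wonderfully': o, e, u = 3 vowels.

3


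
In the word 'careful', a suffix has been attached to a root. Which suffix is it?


The word 'careful' = 'care' (root) + '-ful' (suffix). The suffix is '-ful'.

ful


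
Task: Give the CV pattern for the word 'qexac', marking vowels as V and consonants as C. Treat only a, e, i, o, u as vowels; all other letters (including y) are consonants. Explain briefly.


Letter mapping: q = C, e = V, x = C, a = V, c = C.

CVCVC


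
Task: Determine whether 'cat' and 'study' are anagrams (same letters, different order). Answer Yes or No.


Sorted letters of 'cat': 'act'
Sorted letters of 'study': 'dstuy'
They do not match.

No


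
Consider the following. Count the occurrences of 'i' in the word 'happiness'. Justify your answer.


Letter 'i' in 'happiness': found at position(s) 5 = 1 occurrence(s).

1


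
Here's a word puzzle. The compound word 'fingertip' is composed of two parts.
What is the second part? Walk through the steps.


Split 'fingertip' into 'finger' + 'tip'. The second part is 'tip'.

tip


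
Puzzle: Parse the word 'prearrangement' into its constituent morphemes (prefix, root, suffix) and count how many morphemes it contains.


Step 1: Identify prefix: 'pre' (meaning: before)
Step 2: Identify root: 'arrange'
Step 3: Identify suffix(es): 'ment'
Decomposition: pre- (prefix: before) + arrange (root) + -ment (suffix: action/result)
Total morphemes: 3

3 morphemes (pre- (prefix: before) + arrange (root) + -ment (suffix: action/result))


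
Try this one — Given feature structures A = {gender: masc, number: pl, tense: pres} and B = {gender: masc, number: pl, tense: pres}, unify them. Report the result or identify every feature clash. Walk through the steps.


Compare features:
gender: A=masc vs B=masc -> unified: masc
number: A=pl vs B=pl -> unified: pl
tense: A=pres vs B=pres -> unified: pres
No clashes found.

Unified: {gender: masc, number: pl, tense: pres}


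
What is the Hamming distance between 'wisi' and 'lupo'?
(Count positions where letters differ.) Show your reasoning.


Alignment:
Position 1: 'w' vs 'l' = DIFFER
Position 2: 'i' vs 'u' = DIFFER
Position 3: 's' vs 'p' = DIFFER
Position 4: 'i' vs 'o' = DIFFER
Total differences: 4

4


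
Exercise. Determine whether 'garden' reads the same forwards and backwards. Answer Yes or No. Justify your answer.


Forward: 'garden'
Reversed: 'nedrag'
They differ.

No


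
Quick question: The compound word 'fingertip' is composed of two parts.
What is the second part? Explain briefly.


Split 'fingertip' into 'finger' + 'tip'. The second part is 'tip'.

tip


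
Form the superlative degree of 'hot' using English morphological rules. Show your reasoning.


Apply superlative formation (double final consonant, add -est): 'hot' -> 'hottest'.

hottest


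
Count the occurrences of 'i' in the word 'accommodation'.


Letter 'i' in 'accommodation': found at position(s) 11 = 1 occurrence(s).

1


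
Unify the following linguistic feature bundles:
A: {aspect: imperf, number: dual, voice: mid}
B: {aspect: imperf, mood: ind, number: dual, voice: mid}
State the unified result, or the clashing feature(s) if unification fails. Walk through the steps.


Compare features:
aspect: A=imperf vs B=imperf -> unified: imperf
mood: A=_ vs B=ind -> unified: ind
number: A=dual vs B=dual -> unified: dual
voice: A=mid vs B=mid -> unified: mid
No clashes found.

Unified: {aspect: imperf, mood: ind, number: dual, voice: mid}


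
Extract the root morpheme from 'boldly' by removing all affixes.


Remove suffix '-ly' from 'boldly' to get root 'bold'.

bold


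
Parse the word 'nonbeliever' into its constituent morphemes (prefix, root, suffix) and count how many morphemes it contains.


Step 1: Identify prefix: 'non' (meaning: not)
Step 2: Identify root: 'believe'
Step 3: Identify suffix(es): 'er'
Decomposition: non- (prefix: not) + believe (root) + -er (suffix: one who)
Total morphemes: 3

3 morphemes (non- (prefix: not) + believe (root) + -er (suffix: one who))


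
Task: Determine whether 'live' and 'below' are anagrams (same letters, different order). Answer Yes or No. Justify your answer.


Sorted letters of 'live': 'eilv'
Sorted letters of 'below': 'below'
They do not match.

No


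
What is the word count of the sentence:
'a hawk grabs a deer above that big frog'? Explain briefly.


Split into words: a | hawk | grabs | a | deer | above | that | big | frog = 9 words.

9


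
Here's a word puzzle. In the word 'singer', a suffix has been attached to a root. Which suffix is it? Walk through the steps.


The word 'singer' = 'sing' (root) + '-er' (suffix). The suffix is '-er'.

er


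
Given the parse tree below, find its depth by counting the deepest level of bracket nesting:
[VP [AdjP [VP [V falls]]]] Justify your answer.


Count bracket nesting levels:
'[' at pos 0: depth = 1
'[' at pos 4: depth = 2
'[' at pos 10: depth = 3
'[' at pos 14: depth = 4
Maximum depth reached: 4

4


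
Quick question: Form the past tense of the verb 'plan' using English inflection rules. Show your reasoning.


Apply rule: Double final consonant and add -ed. 'plan' becomes 'planned'.

planned


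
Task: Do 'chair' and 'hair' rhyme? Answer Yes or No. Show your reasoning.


Rime (stressed vowel + following sounds) of 'chair': -air = /ɛər/
Rime of 'hair': -air = /ɛər/
/ɛər/ and /ɛər/ are the same ending sound, so the words rhyme.

Yes


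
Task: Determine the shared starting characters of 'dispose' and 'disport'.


Compare from the start: 5 characters match: 'dispo'. Mismatch at position 6: 's' vs 'r'.

dispo


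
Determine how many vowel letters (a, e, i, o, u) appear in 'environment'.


Vowels in 'environment': e, i, o, e = 4 vowels.

4


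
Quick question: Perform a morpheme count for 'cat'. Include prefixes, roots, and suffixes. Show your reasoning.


Decomposition: cat (free morpheme) = 1 morpheme(s)

1 morphemes


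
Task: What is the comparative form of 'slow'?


Apply comparative formation (add -er): 'slow' -> 'slower'.

slower


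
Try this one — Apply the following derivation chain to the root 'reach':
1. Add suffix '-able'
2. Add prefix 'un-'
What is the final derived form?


Step 1: Add suffix '-able' to 'reach' = 'reachable'
Step 2: Add prefix 'un-' to 'reachable' = 'unreachable'

unreachable


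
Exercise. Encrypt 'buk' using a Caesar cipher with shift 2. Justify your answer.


Shift each letter by 2: b -> d, u -> w, k -> m. Result: 'dwm'.

dwm


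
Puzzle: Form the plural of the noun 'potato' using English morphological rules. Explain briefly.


Apply rule: Add -es (consonant + o). 'potato' becomes 'potatoes'.

potatoes


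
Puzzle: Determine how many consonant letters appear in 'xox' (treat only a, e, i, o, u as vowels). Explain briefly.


Consonants in 'xox': x, x = 2 consonants.

2


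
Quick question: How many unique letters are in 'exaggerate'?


Unique letters in 'exaggerate': {a, e, g, r, t, x} = 6 distinct letters.

6


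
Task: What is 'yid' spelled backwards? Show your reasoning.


Reverse 'yid' character by character: 'diy'.

diy


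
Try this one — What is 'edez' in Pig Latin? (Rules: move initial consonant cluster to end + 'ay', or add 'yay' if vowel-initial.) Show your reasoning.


'edez' starts with a vowel, so add 'yay': 'edezyay'.

edezyay


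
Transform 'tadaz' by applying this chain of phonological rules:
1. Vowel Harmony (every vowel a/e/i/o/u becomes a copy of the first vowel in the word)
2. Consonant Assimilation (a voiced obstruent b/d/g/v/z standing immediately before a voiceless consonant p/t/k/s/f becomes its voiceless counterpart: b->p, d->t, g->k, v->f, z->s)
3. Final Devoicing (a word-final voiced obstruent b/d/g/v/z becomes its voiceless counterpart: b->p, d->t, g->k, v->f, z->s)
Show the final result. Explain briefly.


Starting form: 'tadaz'
Rule 1: Vowel Harmony: all vowels already match. No change.
Rule 2: Consonant Assimilation: no voiced obstruent (b/d/g/v/z) stands immediately before a voiceless consonant (p/t/k/s/f). No change.
Rule 3: Final Devoicing: word-final voiced obstruent 'z' becomes voiceless 's'. 'tadaz' -> 'tadas'
Final form: 'tadas'

tadas


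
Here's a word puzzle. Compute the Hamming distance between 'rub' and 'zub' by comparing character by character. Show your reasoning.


Alignment:
Position 1: 'r' vs 'z' = DIFFER
Position 2: 'u' vs 'u' = match
Position 3: 'b' vs 'b' = match
Total differences: 1

1


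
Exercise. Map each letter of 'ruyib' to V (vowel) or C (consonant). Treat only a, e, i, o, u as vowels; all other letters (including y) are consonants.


Letter mapping: r = C, u = V, y = C, i = V, b = C.

CVCVC


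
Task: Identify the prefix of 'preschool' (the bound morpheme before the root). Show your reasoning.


The word 'preschool' = 'pre' (prefix) + 'school' (root). The prefix is 'pre'.

pre


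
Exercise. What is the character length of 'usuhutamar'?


Spell out 'usuhutamar' and number each letter: u(1), s(2), u(3), h(4), u(5), t(6), a(7), m(8), a(9), r(10). Total: 10 letters.

10


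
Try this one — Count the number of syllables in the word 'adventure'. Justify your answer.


Break 'adventure' into syllables: ad-ven-ture -> ad | ven | ture = 3 syllables

3 syllables


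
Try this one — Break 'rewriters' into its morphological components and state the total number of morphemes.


Step 1: Identify prefix: 're' (meaning: again)
Step 2: Identify root: 'write'
Step 3: Identify suffix(es): 'er, s'
Decomposition: re- (prefix: again) + write (root) + -er (suffix: one who) + -s (plural)
Total morphemes: 4

4 morphemes (re- (prefix: again) + write (root) + -er (suffix: one who) + -s (plural))


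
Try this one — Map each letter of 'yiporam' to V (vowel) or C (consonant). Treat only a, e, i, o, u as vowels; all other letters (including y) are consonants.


Letter mapping: y = C, i = V, p = C, o = V, r = C, a = V, m = C.

CVCVCVC


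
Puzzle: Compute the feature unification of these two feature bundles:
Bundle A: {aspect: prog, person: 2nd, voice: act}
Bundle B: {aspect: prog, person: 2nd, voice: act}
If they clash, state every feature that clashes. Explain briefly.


Compare features:
aspect: A=prog vs B=prog -> unified: prog
person: A=2nd vs B=2nd -> unified: 2nd
voice: A=act vs B=act -> unified: act
No clashes found.

Unified: {aspect: prog, person: 2nd, voice: act}


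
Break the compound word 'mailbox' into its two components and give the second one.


Split 'mailbox' into 'mail' + 'box'. The second part is 'box'.

box


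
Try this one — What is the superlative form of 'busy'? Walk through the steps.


Apply superlative formation (consonant + y: change y to i, add -est): 'busy' -> 'busiest'.

busiest


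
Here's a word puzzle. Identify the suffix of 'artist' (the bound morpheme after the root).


The word 'artist' = 'art' (root) + '-ist' (suffix). The suffix is '-ist'.

ist


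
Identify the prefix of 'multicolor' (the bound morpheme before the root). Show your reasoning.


The word 'multicolor' = 'multi' (prefix) + 'color' (root). The prefix is 'multi'.

multi


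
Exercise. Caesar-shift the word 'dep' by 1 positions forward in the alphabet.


Shift each letter by 1: d -> e, e -> f, p -> q. Result: 'efq'.

efq


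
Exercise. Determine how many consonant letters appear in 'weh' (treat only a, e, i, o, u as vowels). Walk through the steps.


Consonants in 'weh': w, h = 2 consonants.

2


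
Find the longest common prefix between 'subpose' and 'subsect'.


Compare from the start: 3 characters match: 'sub'. Mismatch at position 4: 'p' vs 's'.

sub


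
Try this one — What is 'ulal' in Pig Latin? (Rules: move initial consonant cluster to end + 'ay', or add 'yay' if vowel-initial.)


'ulal' starts with a vowel, so add 'yay': 'ulalyay'.

ulalyay


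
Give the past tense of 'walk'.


Apply rule: Add -ed. 'walk' becomes 'walked'.

walked


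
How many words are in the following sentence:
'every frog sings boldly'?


Split into words: every | frog | sings | boldly = 4 words.

4


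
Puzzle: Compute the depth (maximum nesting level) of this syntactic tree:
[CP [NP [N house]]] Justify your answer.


Count bracket nesting levels:
'[' at pos 0: depth = 1
'[' at pos 4: depth = 2
'[' at pos 8: depth = 3
Maximum depth reached: 3

3


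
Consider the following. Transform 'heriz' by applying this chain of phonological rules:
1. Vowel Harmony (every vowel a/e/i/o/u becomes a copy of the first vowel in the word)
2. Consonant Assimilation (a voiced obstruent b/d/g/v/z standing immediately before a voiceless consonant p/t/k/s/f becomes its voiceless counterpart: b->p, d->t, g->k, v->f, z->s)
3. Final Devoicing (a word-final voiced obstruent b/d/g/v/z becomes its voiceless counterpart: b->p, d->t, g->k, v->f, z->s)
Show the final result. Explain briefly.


Starting form: 'heriz'
Rule 1: Vowel Harmony: all vowels become 'e' (matching first vowel). 'heriz' -> 'herez'
Rule 2: Consonant Assimilation: no voiced obstruent (b/d/g/v/z) stands immediately before a voiceless consonant (p/t/k/s/f). No change.
Rule 3: Final Devoicing: word-final voiced obstruent 'z' becomes voiceless 's'. 'herez' -> 'heres'
Final form: 'heres'

heres


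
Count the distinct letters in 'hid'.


Unique letters in 'hid': {d, h, i} = 3 distinct letters.

3


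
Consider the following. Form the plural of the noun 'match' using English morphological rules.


Apply rule: Add -es (sibilant/fricative ending). 'match' becomes 'matches'.

matches


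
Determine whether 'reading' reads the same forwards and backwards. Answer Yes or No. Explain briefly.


Forward: 'reading'
Reversed: 'gnidaer'
They differ.

No


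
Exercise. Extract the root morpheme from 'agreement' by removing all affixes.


Remove suffix '-ment' from 'agreement' to get root 'agree'.

agree


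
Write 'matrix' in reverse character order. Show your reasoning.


Reverse 'matrix' character by character: 'xirtam'.

xirtam


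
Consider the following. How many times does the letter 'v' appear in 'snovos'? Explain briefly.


Letter 'v' in 'snovos': found at position(s) 4 = 1 occurrence(s).

1


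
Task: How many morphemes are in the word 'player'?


Decomposition: play (root) + -er (suffix) = 2 morpheme(s)

2 morphemes


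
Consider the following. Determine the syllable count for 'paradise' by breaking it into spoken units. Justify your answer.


Break 'paradise' into syllables: par-a-dise -> par | a | dise = 3 syllables

3 syllables


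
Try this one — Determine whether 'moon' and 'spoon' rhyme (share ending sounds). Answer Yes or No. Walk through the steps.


Rime (stressed vowel + following sounds) of 'moon': -oon = /uːn/
Rime of 'spoon': -oon = /uːn/
/uːn/ and /uːn/ are the same ending sound, so the words rhyme.

Yes


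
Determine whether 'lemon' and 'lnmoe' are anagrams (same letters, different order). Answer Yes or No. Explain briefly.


Sorted letters of 'lemon': 'elmno'
Sorted letters of 'lnmoe': 'elmno'
They match.

Yes


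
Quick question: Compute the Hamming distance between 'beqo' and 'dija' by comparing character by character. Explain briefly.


Alignment:
Position 1: 'b' vs 'd' = DIFFER
Position 2: 'e' vs 'i' = DIFFER
Position 3: 'q' vs 'j' = DIFFER
Position 4: 'o' vs 'a' = DIFFER
Total differences: 4

4


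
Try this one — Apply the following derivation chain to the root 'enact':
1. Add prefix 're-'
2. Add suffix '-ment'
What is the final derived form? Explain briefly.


Step 1: Add prefix 're-' to 'enact' = 'reenact'
Step 2: Add suffix '-ment' to 'reenact' = 'reenactment'

reenactment


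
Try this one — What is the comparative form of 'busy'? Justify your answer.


Apply comparative formation (consonant + y: change y to i, add -er): 'busy' -> 'busier'.

busier


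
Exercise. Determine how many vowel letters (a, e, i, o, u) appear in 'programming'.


Vowels in 'programming': o, a, i = 3 vowels.

3


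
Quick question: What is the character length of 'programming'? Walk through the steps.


Spell out 'programming' and number each letter: p(1), r(2), o(3), g(4), r(5), a(6), m(7), m(8), i(9), n(10), g(11). Total: 11 letters.

11


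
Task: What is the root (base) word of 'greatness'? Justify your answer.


Remove suffix '-ness' from 'greatness' to get root 'great'.

great


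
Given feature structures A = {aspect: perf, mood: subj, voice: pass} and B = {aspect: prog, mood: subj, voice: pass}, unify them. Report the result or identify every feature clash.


Compare features:
aspect: A=perf vs B=prog -> CLASH
mood: A=subj vs B=subj -> unified: subj
voice: A=pass vs B=pass -> unified: pass
Clash detected on feature 'aspect' (perf vs prog); unification fails.

CLASH on 'aspect' (perf vs prog)


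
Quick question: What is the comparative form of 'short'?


Apply comparative formation (add -er): 'short' -> 'shorter'.

shorter


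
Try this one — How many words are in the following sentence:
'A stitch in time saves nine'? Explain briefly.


Split into words: A | stitch | in | time | saves | nine = 6 words.

6


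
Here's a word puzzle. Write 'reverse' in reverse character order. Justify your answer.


Reverse 'reverse' character by character: 'esrever'.

esrever


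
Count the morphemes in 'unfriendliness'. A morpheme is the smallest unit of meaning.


Decomposition: un- (prefix) + friend (root) + -ly (suffix) + -ness (suffix) = 4 morpheme(s)

4 morphemes


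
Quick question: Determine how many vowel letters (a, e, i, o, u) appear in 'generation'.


Vowels in 'generation': e, e, a, i, o = 5 vowels.

5


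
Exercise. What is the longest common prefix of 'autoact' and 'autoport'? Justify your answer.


Compare from the start: 4 characters match: 'auto'. Mismatch at position 5: 'a' vs 'p'.

auto


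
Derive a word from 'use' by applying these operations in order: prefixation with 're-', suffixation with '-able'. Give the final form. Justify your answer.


Step 1: Add prefix 're-' to 'use' = 'reuse'
Step 2: Add suffix '-able' to 'reuse' = 'reusable'

reusable


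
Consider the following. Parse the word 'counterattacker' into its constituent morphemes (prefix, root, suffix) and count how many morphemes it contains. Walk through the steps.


Step 1: Identify prefix: 'counter' (meaning: against)
Step 2: Identify root: 'attack'
Step 3: Identify suffix(es): 'er'
Decomposition: counter- (prefix: against) + attack (root) + -er (suffix: one who)
Total morphemes: 3

3 morphemes (counter- (prefix: against) + attack (root) + -er (suffix: one who))


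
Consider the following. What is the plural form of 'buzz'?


Apply rule: Add -es (sibilant/fricative ending). 'buzz' becomes 'buzzes'.

buzzes


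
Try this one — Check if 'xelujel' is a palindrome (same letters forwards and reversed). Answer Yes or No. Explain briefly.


Forward: 'xelujel'
Reversed: 'lejulex'
They differ.

No


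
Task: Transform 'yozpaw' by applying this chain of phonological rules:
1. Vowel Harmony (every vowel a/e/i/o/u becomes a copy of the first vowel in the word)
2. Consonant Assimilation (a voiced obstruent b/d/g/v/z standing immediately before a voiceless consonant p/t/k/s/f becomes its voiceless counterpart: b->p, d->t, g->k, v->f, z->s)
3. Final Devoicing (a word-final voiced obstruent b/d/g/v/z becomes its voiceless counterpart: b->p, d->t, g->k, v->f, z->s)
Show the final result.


Starting form: 'yozpaw'
Rule 1: Vowel Harmony: all vowels become 'o' (matching first vowel). 'yozpaw' -> 'yozpow'
Rule 2: Consonant Assimilation: voiced obstruent before voiceless consonant becomes voiceless ('zp' -> 'sp'). 'yozpow' -> 'yospow'
Rule 3: Final Devoicing: final consonant 'w' is not one of the voiced obstruents b/d/g/v/z. No change.
Final form: 'yospow'

yospow


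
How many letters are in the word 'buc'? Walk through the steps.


Spell out 'buc' and number each letter: b(1), u(2), c(3). Total: 3 letters.

3


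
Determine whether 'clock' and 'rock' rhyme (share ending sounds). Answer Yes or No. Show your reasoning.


Rime (stressed vowel + following sounds) of 'clock': -ock = /ɒk/
Rime of 'rock': -ock = /ɒk/
/ɒk/ and /ɒk/ are the same ending sound, so the words rhyme.

Yes


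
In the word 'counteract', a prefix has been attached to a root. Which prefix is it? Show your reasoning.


The word 'counteract' = 'counter' (prefix) + 'act' (root). The prefix is 'counter'.

counter


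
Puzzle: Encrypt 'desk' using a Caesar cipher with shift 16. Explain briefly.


Shift each letter by 16: d -> t, e -> u, s -> i, k -> a. Result: 'tuia'.

tuia


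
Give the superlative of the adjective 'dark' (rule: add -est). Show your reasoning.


Apply superlative formation (add -est): 'dark' -> 'darkest'.

darkest


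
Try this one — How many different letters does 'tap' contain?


Unique letters in 'tap': {a, p, t} = 3 distinct letters.

3


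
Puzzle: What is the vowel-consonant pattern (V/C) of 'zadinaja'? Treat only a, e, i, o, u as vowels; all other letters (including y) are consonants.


Letter mapping: z = C, a = V, d = C, i = V, n = C, a = V, j = C, a = V.

CVCVCVCV


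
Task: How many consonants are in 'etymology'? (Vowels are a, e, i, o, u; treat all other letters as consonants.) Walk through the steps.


Consonants in 'etymology': t, y, m, l, g, y = 6 consonants.

6


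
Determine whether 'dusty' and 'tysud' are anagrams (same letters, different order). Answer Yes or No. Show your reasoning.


Sorted letters of 'dusty': 'dstuy'
Sorted letters of 'tysud': 'dstuy'
They match.

Yes


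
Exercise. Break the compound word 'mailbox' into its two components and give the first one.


Split 'mailbox' into 'mail' + 'box'. The first part is 'mail'.

mail


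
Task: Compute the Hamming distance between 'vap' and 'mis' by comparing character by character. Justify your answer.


Alignment:
Position 1: 'v' vs 'm' = DIFFER
Position 2: 'a' vs 'i' = DIFFER
Position 3: 'p' vs 's' = DIFFER
Total differences: 3

3


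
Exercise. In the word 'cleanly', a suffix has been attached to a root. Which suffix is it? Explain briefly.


The word 'cleanly' = 'clean' (root) + '-ly' (suffix). The suffix is '-ly'.

ly


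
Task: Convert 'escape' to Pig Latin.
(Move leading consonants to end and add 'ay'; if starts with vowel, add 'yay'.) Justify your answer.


'escape' starts with a vowel, so add 'yay': 'escapeyay'.

escapeyay


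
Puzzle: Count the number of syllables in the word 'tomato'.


Break 'tomato' into syllables: to-ma-to -> to | ma | to = 3 syllables

3 syllables


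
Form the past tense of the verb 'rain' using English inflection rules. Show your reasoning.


Apply rule: Add -ed. 'rain' becomes 'rained'.

rained


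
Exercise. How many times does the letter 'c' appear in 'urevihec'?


Letter 'c' in 'urevihec': found at position(s) 8 = 1 occurrence(s).

1


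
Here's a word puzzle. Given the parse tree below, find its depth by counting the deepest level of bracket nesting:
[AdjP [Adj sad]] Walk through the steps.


Count bracket nesting levels:
'[' at pos 0: depth = 1
'[' at pos 6: depth = 2
Maximum depth reached: 2

2


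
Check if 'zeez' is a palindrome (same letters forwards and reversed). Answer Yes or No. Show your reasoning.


Forward: 'zeez'
Reversed: 'zeez'
They are identical.

Yes


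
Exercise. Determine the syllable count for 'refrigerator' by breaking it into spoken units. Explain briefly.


Break 'refrigerator' into syllables: re-frig-er-a-tor -> re | frig | er | a | tor = 5 syllables

5 syllables


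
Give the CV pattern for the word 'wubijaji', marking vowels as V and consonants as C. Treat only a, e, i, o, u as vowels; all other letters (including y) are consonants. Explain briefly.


Letter mapping: w = C, u = V, b = C, i = V, j = C, a = V, j = C, i = V.

CVCVCVCV


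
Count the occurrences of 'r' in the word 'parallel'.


Letter 'r' in 'parallel': found at position(s) 3 = 1 occurrence(s).

1


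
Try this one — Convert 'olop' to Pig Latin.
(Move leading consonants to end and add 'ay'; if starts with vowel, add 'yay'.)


'olop' starts with a vowel, so add 'yay': 'olopyay'.

olopyay


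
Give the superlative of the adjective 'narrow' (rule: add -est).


Apply superlative formation (add -est): 'narrow' -> 'narrowest'.

narrowest


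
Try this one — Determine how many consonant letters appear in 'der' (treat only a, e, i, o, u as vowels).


Consonants in 'der': d, r = 2 consonants.

2


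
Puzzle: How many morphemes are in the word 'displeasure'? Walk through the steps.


Decomposition: dis- (prefix) + please (root) + -ure (suffix) = 3 morpheme(s)

3 morphemes


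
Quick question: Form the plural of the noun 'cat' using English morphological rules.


Apply rule: Add -s. 'cat' becomes 'cats'.

cats


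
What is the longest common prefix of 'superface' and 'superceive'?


Compare from the start: 5 characters match: 'super'. Mismatch at position 6: 'f' vs 'c'.

super


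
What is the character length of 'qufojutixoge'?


Spell out 'qufojutixoge' and number each letter: q(1), u(2), f(3), o(4), j(5), u(6), t(7), i(8), x(9), o(10), g(11), e(12). Total: 12 letters.

12


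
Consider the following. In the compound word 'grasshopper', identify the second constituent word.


Split 'grasshopper' into 'grass' + 'hopper'. The second part is 'hopper'.

hopper


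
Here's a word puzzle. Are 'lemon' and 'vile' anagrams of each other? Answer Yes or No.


Sorted letters of 'lemon': 'elmno'
Sorted letters of 'vile': 'eilv'
They do not match.

No


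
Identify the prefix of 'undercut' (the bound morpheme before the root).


The word 'undercut' = 'under' (prefix) + 'cut' (root). The prefix is 'under'.

under


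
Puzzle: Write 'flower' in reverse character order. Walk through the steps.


Reverse 'flower' character by character: 'rewolf'.

rewolf


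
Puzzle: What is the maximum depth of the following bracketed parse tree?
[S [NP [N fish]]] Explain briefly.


Count bracket nesting levels:
'[' at pos 0: depth = 1
'[' at pos 3: depth = 2
'[' at pos 7: depth = 3
Maximum depth reached: 3

3


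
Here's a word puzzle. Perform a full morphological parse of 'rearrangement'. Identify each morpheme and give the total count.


Step 1: Identify prefix: 're' (meaning: again)
Step 2: Identify root: 'arrange'
Step 3: Identify suffix(es): 'ment'
Decomposition: re- (prefix: again) + arrange (root) + -ment (suffix: action/result)
Total morphemes: 3

3 morphemes (re- (prefix: again) + arrange (root) + -ment (suffix: action/result))


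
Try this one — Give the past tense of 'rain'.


Apply rule: Add -ed. 'rain' becomes 'rained'.

rained


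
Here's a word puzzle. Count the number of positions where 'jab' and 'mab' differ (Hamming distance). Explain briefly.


Alignment:
Position 1: 'j' vs 'm' = DIFFER
Position 2: 'a' vs 'a' = match
Position 3: 'b' vs 'b' = match
Total differences: 1

1


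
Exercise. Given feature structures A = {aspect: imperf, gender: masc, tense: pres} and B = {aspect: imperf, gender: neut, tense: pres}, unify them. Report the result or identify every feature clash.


Compare features:
aspect: A=imperf vs B=imperf -> unified: imperf
gender: A=masc vs B=neut -> CLASH
tense: A=pres vs B=pres -> unified: pres
Clash detected on feature 'gender' (masc vs neut); unification fails.

CLASH on 'gender' (masc vs neut)


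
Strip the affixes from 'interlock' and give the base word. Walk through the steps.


Remove prefix 'inter' from 'interlock' to get root 'lock'.

lock


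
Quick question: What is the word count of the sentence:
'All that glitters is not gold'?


Split into words: All | that | glitters | is | not | gold = 6 words.

6


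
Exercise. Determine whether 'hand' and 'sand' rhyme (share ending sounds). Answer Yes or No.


Rime (stressed vowel + following sounds) of 'hand': -and = /ænd/
Rime of 'sand': -and = /ænd/
/ænd/ and /ænd/ are the same ending sound, so the words rhyme.

Yes


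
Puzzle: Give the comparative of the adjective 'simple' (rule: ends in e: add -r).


Apply comparative formation (ends in e: add -r): 'simple' -> 'simpler'.

simpler


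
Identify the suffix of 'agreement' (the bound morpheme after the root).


The word 'agreement' = 'agree' (root) + '-ment' (suffix). The suffix is '-ment'.

ment


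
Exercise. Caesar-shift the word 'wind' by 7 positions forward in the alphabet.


Shift each letter by 7: w -> d, i -> p, n -> u, d -> k. Result: 'dpuk'.

dpuk


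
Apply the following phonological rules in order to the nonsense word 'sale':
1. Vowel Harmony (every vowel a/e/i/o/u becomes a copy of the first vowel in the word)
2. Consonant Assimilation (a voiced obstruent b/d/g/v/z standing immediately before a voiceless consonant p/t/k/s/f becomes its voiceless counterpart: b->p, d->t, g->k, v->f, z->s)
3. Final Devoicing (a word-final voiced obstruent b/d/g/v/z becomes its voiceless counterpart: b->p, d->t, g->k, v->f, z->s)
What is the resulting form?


Starting form: 'sale'
Rule 1: Vowel Harmony: all vowels become 'a' (matching first vowel). 'sale' -> 'sala'
Rule 2: Consonant Assimilation: no voiced obstruent (b/d/g/v/z) stands immediately before a voiceless consonant (p/t/k/s/f). No change.
Rule 3: Final Devoicing: the word ends in the vowel 'a', not a consonant. No change.
Final form: 'sala'

sala
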